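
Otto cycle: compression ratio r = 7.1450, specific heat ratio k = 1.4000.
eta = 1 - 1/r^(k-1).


r^(k-1) = 2.1958
eta = 1 - 1/2.1958 = 0.5446 = 54.4594%

54.4594%


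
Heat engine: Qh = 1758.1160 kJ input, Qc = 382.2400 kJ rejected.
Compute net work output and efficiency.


W = 1758.1160 - 382.2400 = 1375.8760 kJ
eta = 1375.8760 / 1758.1160 = 0.7826 = 78.2585%

W = 1375.8760 kJ, eta = 78.2585%


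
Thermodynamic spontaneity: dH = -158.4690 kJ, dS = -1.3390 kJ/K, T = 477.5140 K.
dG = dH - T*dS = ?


T*dS = 477.5140 * -1.3390 = -639.3912 kJ
dG = -158.4690 + 639.3912 = 480.9222 kJ (non-spontaneous)

dG = 480.9222 kJ, non-spontaneous


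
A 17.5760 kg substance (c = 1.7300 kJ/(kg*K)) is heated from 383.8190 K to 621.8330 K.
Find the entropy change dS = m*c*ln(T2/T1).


T2/T1 = 1.6201
ln(T2/T1) = 0.4825
dS = 17.5760 * 1.7300 * 0.4825 = 14.6711 kJ/K

14.6711 kJ/K


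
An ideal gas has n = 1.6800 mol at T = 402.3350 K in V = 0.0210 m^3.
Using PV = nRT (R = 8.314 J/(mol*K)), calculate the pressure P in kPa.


P = nRT/V = 1.6800 * 8.314 * 402.3350 / 0.0210
= 5619.6222 / 0.0210 = 267601.0552 Pa = 267.6011 kPa

267.6011 kPa


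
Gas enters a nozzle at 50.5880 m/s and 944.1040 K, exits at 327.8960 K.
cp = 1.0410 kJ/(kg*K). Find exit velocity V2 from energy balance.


dT = 616.2080 K
2*cp*1000*dT = 1282945.0560
V1^2 = 2559.1457
V2 = sqrt(1285504.2017) = 1133.8008 m/s

1133.8008 m/s


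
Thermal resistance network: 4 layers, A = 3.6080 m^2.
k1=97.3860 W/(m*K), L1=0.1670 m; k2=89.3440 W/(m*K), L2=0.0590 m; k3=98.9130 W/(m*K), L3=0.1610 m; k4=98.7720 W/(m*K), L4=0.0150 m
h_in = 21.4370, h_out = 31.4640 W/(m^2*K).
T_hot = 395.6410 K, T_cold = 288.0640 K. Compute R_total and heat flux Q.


R_conv_in = 1/(21.4370*3.6080) = 0.0129
R_1 = 0.1670/(97.3860*3.6080) = 0.0005
R_2 = 0.0590/(89.3440*3.6080) = 0.0002
R_3 = 0.1610/(98.9130*3.6080) = 0.0005
R_4 = 0.0150/(98.7720*3.6080) = 4.2091e-05
R_conv_out = 1/(31.4640*3.6080) = 0.0088
R_total = 0.0229 K/W
Q = 107.5770 / 0.0229 = 4699.8343 W

R_total = 0.0229 K/W, Q = 4699.8343 W


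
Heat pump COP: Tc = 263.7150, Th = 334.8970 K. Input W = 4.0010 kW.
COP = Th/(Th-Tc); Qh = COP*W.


COP = 334.8970 / 71.1820 = 4.7048
Qh = 4.7048 * 4.0010 = 18.8239 kW

COP = 4.7048, Qh = 18.8239 kW


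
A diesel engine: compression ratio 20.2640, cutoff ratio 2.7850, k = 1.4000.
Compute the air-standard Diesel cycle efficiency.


r^(k-1) = 3.3319
rc^k = 4.1952
eta = 0.6163 = 61.6253%

61.6253%


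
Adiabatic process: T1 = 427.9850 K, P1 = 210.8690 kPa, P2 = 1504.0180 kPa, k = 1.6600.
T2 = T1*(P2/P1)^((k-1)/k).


(k-1)/k = 0.3976
(P2/P1)^exp = 2.1839
T2 = 427.9850 * 2.1839 = 934.6923 K

934.6923 K


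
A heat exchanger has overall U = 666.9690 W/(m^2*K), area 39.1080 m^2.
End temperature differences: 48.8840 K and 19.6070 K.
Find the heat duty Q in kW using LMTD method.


LMTD = 32.0470 K
Q = 666.9690 * 39.1080 * 32.0470 = 835909.1685 W = 835.9092 kW

835.9092 kW


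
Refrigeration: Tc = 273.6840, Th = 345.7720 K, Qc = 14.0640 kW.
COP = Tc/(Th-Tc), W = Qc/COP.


COP = 273.6840 / 72.0880 = 3.7965
W = 14.0640 / 3.7965 = 3.7044 kW

COP = 3.7965, W = 3.7044 kW


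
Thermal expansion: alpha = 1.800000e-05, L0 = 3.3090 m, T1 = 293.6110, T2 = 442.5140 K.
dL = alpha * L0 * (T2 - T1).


dT = 148.9030 K
dL = 1.800000e-05 * 3.3090 * 148.9030 = 0.008869 m
L_final = 3.317869 m

dL = 0.008869 m


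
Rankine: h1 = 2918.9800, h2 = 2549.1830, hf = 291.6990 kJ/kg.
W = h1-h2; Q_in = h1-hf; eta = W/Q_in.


W = 369.7970 kJ/kg
Q_in = 2627.2810 kJ/kg
eta = 0.1408 = 14.0753%

eta = 14.0753%


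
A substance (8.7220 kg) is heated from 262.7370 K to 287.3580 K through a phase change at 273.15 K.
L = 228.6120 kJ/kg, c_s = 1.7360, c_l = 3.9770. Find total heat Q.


Q1 (sensible, solid) = 8.7220 * 1.7360 * 10.4130 = 157.6673 kJ
Q2 (latent) = 8.7220 * 228.6120 = 1993.9539 kJ
Q3 (sensible, liquid) = 8.7220 * 3.9770 * 14.2080 = 492.8385 kJ
Q_total = 2644.4597 kJ

2644.4597 kJ


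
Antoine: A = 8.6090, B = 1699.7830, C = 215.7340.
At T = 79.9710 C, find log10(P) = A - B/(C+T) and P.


C+T = 295.7050
B/(C+T) = 5.7482
log10(P) = 8.6090 - 5.7482 = 2.8608
P = 10^2.8608 = 725.7066 mmHg

725.7066 mmHg


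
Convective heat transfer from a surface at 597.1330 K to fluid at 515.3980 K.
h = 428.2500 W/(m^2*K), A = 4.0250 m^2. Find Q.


dT = 81.7350 K
Q = 428.2500 * 4.0250 * 81.7350 = 140887.1303 W

140887.1303 W


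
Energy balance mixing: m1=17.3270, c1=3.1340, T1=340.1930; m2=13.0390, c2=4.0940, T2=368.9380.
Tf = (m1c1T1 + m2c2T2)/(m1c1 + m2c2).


num = 38167.9637
den = 107.6845
Tf = 354.4426 K

354.4426 K


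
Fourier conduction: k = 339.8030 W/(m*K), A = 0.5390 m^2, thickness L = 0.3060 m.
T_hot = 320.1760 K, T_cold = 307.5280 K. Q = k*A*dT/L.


dT = 12.6480 K
Q = 339.8030 * 0.5390 * 12.6480 / 0.3060 = 7570.3578 W

7570.3578 W


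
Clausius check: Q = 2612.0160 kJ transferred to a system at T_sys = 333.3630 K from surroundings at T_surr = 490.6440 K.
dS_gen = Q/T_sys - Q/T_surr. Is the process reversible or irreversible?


dS_sys = 2612.0160/333.3630 = 7.8354 kJ/K
dS_surr = -2612.0160/490.6440 = -5.3236 kJ/K
dS_gen = 7.8354 - 5.3236 = 2.5117 kJ/K (irreversible)

dS_gen = 2.5117 kJ/K, irreversible


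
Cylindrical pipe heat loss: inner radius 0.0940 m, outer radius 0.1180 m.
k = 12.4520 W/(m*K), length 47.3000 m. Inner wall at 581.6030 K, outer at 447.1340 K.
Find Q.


dT = 134.4690 K
ln(ro/ri) = 0.2274
Q = 2*pi*12.4520*47.3000*134.4690 / 0.2274 = 2188422.8262 W

2188422.8262 W


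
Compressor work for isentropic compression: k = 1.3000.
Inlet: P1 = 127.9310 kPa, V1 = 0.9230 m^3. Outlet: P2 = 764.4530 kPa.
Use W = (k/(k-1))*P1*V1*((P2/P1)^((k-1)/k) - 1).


(k-1)/k = 0.2308
(P2/P1)^exp = 1.5106
W = 4.3333 * 127.9310 * 0.9230 * (1.5106 - 1) = 261.2894 kJ

261.2894 kJ


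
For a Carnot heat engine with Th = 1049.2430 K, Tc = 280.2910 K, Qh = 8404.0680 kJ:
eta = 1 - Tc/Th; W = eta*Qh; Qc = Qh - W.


eta = 1 - 280.2910/1049.2430 = 0.7329
W = 0.7329 * 8404.0680 = 6159.0355 kJ
Qc = 8404.0680 - 6159.0355 = 2245.0325 kJ

eta = 73.2864%, W = 6159.0355 kJ, Qc = 2245.0325 kJ


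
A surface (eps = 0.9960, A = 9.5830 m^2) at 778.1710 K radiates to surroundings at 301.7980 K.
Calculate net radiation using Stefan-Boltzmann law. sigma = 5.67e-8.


T^4 = 3.6669e+11
Tsurr^4 = 8.2959e+09
Q = 0.9960 * 5.67e-8 * 9.5830 * 3.5839e+11 = 193957.1614 W

193957.1614 W


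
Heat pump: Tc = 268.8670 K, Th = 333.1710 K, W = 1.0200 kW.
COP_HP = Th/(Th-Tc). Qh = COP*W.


COP = 333.1710 / 64.3040 = 5.1812
Qh = 5.1812 * 1.0200 = 5.2848 kW

COP = 5.1812, Qh = 5.2848 kW


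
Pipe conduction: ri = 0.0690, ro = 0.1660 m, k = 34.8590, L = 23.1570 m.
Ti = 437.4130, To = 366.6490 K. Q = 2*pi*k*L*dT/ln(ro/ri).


dT = 70.7640 K
ln(ro/ri) = 0.8779
Q = 2*pi*34.8590*23.1570*70.7640 / 0.8779 = 408840.2754 W

408840.2754 W


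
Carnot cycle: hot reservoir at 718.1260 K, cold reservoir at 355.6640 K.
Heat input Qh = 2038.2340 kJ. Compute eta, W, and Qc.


eta = 1 - 355.6640/718.1260 = 0.5047
W = 0.5047 * 2038.2340 = 1028.7643 kJ
Qc = 2038.2340 - 1028.7643 = 1009.4697 kJ

eta = 50.4733%, W = 1028.7643 kJ, Qc = 1009.4697 kJ


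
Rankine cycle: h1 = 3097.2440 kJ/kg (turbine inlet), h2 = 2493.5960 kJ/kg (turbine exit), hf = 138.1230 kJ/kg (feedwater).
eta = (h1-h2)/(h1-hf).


W = 603.6480 kJ/kg
Q_in = 2959.1210 kJ/kg
eta = 0.2040 = 20.3996%

eta = 20.3996%


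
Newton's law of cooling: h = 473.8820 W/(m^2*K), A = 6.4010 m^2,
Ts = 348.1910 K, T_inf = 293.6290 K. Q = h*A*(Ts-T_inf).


dT = 54.5620 K
Q = 473.8820 * 6.4010 * 54.5620 = 165503.9339 W

165503.9339 W


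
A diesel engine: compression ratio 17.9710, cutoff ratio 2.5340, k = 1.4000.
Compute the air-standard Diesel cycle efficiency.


r^(k-1) = 3.1756
rc^k = 3.6756
eta = 0.6077 = 60.7680%

60.7680%


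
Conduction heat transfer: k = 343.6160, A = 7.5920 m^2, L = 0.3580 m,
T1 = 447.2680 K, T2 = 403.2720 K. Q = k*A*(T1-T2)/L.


dT = 43.9960 K
Q = 343.6160 * 7.5920 * 43.9960 / 0.3580 = 320597.2141 W

320597.2141 W


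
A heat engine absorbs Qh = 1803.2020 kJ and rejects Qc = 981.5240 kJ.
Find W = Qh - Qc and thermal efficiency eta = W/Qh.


W = 1803.2020 - 981.5240 = 821.6780 kJ
eta = 821.6780 / 1803.2020 = 0.4557 = 45.5677%

W = 821.6780 kJ, eta = 45.5677%


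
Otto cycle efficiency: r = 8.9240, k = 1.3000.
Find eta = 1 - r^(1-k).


r^(k-1) = 1.9283
eta = 1 - 1/1.9283 = 0.4814 = 48.1400%

48.1400%


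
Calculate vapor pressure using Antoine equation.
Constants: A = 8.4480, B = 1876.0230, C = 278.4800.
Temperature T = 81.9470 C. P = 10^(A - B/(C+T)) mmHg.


C+T = 360.4270
B/(C+T) = 5.2050
log10(P) = 8.4480 - 5.2050 = 3.2430
P = 10^3.2430 = 1749.8415 mmHg

1749.8415 mmHg


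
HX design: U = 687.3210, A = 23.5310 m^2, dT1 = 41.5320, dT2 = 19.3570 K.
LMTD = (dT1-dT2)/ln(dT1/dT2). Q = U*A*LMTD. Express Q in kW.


LMTD = 29.0473 K
Q = 687.3210 * 23.5310 * 29.0473 = 469792.1140 W = 469.7921 kW

469.7921 kW


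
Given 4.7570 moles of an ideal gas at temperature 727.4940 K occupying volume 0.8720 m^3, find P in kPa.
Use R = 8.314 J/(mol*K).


P = nRT/V = 4.7570 * 8.314 * 727.4940 / 0.8720
= 28772.1680 / 0.8720 = 32995.6055 Pa = 32.9956 kPa

32.9956 kPa


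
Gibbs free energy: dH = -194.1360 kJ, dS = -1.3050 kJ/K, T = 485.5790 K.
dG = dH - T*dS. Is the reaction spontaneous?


T*dS = 485.5790 * -1.3050 = -633.6806 kJ
dG = -194.1360 + 633.6806 = 439.5446 kJ (non-spontaneous)

dG = 439.5446 kJ, non-spontaneous


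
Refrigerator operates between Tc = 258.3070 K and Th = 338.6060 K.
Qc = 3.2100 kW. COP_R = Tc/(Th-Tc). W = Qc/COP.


COP = 258.3070 / 80.2990 = 3.2168
W = 3.2100 / 3.2168 = 0.9979 kW

COP = 3.2168, W = 0.9979 kW


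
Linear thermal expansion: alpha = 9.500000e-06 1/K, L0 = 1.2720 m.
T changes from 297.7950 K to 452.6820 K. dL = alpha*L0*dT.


dT = 154.8870 K
dL = 9.500000e-06 * 1.2720 * 154.8870 = 0.001872 m
L_final = 1.273872 m

dL = 0.001872 m


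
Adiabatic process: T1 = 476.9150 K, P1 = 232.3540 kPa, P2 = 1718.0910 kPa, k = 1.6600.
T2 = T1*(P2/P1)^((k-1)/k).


(k-1)/k = 0.3976
(P2/P1)^exp = 2.2155
T2 = 476.9150 * 2.2155 = 1056.5880 K

1056.5880 K


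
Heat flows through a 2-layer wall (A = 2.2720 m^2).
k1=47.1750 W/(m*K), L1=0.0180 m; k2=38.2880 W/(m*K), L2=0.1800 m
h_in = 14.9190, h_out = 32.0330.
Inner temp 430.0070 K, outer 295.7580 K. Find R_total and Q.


R_conv_in = 1/(14.9190*2.2720) = 0.0295
R_1 = 0.0180/(47.1750*2.2720) = 0.0002
R_2 = 0.1800/(38.2880*2.2720) = 0.0021
R_conv_out = 1/(32.0330*2.2720) = 0.0137
R_total = 0.0455 K/W
Q = 134.2490 / 0.0455 = 2951.8639 W

R_total = 0.0455 K/W, Q = 2951.8639 W


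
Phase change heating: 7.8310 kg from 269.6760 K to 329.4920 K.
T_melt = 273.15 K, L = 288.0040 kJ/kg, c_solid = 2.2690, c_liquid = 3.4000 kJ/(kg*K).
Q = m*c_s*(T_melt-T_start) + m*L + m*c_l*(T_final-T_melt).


Q1 (sensible, solid) = 7.8310 * 2.2690 * 3.4740 = 61.7279 kJ
Q2 (latent) = 7.8310 * 288.0040 = 2255.3593 kJ
Q3 (sensible, liquid) = 7.8310 * 3.4000 * 56.3420 = 1500.1283 kJ
Q_total = 3817.2155 kJ

3817.2155 kJ


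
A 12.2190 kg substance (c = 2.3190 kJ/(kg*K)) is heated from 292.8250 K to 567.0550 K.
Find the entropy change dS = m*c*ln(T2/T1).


T2/T1 = 1.9365
ln(T2/T1) = 0.6609
dS = 12.2190 * 2.3190 * 0.6609 = 18.7266 kJ/K

18.7266 kJ/K


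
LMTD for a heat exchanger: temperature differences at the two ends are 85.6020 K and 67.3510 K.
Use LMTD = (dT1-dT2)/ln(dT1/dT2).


dT1/dT2 = 1.2710
ln(dT1/dT2) = 0.2398
LMTD = 18.2510 / 0.2398 = 76.1121 K

76.1121 K


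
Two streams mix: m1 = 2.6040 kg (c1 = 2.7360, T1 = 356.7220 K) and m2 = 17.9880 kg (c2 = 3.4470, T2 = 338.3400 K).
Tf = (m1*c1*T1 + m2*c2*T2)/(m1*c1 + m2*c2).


num = 23520.1301
den = 69.1292
Tf = 340.2345 K

340.2345 K


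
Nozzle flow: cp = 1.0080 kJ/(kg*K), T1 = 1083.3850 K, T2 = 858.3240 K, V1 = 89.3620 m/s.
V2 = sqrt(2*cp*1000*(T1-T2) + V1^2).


dT = 225.0610 K
2*cp*1000*dT = 453722.9760
V1^2 = 7985.5670
V2 = sqrt(461708.5430) = 679.4914 m/s

679.4914 m/s


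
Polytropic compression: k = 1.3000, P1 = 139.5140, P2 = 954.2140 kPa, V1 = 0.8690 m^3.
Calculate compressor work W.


(k-1)/k = 0.2308
(P2/P1)^exp = 1.5585
W = 4.3333 * 139.5140 * 0.8690 * (1.5585 - 1) = 293.4002 kJ

293.4002 kJ


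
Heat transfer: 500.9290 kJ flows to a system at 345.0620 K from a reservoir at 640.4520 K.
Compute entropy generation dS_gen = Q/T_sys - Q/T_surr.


dS_sys = 500.9290/345.0620 = 1.4517 kJ/K
dS_surr = -500.9290/640.4520 = -0.7821 kJ/K
dS_gen = 1.4517 - 0.7821 = 0.6696 kJ/K (irreversible)

dS_gen = 0.6696 kJ/K, irreversible


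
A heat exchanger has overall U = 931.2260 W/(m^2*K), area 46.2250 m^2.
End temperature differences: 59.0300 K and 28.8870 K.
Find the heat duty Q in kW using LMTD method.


LMTD = 42.1784 K
Q = 931.2260 * 46.2250 * 42.1784 = 1815610.0718 W = 1815.6101 kW

1815.6101 kW


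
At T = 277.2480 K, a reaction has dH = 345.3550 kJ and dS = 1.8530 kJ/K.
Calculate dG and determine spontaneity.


T*dS = 277.2480 * 1.8530 = 513.7405 kJ
dG = 345.3550 - 513.7405 = -168.3855 kJ (spontaneous)

dG = -168.3855 kJ, spontaneous


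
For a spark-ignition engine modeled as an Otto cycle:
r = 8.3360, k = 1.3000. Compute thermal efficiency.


r^(k-1) = 1.8892
eta = 1 - 1/1.8892 = 0.4707 = 47.0687%

47.0687%


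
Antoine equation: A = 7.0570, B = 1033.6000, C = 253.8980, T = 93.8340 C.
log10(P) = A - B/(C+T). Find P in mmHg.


C+T = 347.7320
B/(C+T) = 2.9724
log10(P) = 7.0570 - 2.9724 = 4.0846
P = 10^4.0846 = 12150.5508 mmHg

12150.5508 mmHg


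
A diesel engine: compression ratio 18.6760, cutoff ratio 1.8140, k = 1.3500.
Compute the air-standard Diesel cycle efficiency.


r^(k-1) = 2.7858
rc^k = 2.2344
eta = 0.5968 = 59.6775%

59.6775%


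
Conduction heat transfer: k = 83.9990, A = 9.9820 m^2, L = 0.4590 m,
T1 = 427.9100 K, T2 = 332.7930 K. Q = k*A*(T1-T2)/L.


dT = 95.1170 K
Q = 83.9990 * 9.9820 * 95.1170 / 0.4590 = 173754.9317 W

173754.9317 W


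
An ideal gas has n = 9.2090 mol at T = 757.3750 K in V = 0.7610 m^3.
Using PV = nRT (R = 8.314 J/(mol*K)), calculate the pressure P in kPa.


P = nRT/V = 9.2090 * 8.314 * 757.3750 / 0.7610
= 57987.3762 / 0.7610 = 76198.9175 Pa = 76.1989 kPa

76.1989 kPa


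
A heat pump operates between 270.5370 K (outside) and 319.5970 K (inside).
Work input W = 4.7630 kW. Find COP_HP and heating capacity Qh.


COP = 319.5970 / 49.0600 = 6.5144
Qh = 6.5144 * 4.7630 = 31.0281 kW

COP = 6.5144, Qh = 31.0281 kW


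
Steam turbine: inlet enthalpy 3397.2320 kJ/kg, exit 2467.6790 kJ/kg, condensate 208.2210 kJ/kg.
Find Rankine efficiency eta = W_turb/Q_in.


W = 929.5530 kJ/kg
Q_in = 3189.0110 kJ/kg
eta = 0.2915 = 29.1486%

eta = 29.1486%


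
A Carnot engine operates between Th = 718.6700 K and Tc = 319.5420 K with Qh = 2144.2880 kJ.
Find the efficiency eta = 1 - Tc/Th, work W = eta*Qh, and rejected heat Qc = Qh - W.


eta = 1 - 319.5420/718.6700 = 0.5554
W = 0.5554 * 2144.2880 = 1190.8739 kJ
Qc = 2144.2880 - 1190.8739 = 953.4141 kJ

eta = 55.5370%, W = 1190.8739 kJ, Qc = 953.4141 kJ


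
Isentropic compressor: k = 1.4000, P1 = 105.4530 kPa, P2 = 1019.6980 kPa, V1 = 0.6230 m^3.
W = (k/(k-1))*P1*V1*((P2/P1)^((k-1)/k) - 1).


(k-1)/k = 0.2857
(P2/P1)^exp = 1.9123
W = 3.5000 * 105.4530 * 0.6230 * (1.9123 - 1) = 209.7648 kJ

209.7648 kJ


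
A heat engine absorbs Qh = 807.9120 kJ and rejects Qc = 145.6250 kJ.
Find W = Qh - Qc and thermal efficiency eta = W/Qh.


W = 807.9120 - 145.6250 = 662.2870 kJ
eta = 662.2870 / 807.9120 = 0.8198 = 81.9751%

W = 662.2870 kJ, eta = 81.9751%


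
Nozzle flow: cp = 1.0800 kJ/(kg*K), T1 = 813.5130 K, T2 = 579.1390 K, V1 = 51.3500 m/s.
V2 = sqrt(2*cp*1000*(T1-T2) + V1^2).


dT = 234.3740 K
2*cp*1000*dT = 506247.8400
V1^2 = 2636.8225
V2 = sqrt(508884.6625) = 713.3615 m/s

713.3615 m/s


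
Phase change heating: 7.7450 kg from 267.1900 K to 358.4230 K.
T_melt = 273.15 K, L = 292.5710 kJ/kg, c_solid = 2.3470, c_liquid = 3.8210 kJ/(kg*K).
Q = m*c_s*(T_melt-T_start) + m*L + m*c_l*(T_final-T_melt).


Q1 (sensible, solid) = 7.7450 * 2.3470 * 5.9600 = 108.3380 kJ
Q2 (latent) = 7.7450 * 292.5710 = 2265.9624 kJ
Q3 (sensible, liquid) = 7.7450 * 3.8210 * 85.2730 = 2523.5389 kJ
Q_total = 4897.8393 kJ

4897.8393 kJ


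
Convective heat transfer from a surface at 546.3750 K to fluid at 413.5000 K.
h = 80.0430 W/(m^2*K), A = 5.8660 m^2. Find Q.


dT = 132.8750 K
Q = 80.0430 * 5.8660 * 132.8750 = 62389.0961 W

62389.0961 W


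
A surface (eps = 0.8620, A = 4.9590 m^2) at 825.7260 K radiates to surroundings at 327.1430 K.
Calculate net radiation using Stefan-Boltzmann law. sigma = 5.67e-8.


T^4 = 4.6488e+11
Tsurr^4 = 1.1454e+10
Q = 0.8620 * 5.67e-8 * 4.9590 * 4.5343e+11 = 109899.0838 W

109899.0838 W


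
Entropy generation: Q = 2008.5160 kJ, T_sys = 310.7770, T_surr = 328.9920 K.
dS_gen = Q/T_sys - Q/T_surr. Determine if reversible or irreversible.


dS_sys = 2008.5160/310.7770 = 6.4629 kJ/K
dS_surr = -2008.5160/328.9920 = -6.1051 kJ/K
dS_gen = 6.4629 - 6.1051 = 0.3578 kJ/K (irreversible)

dS_gen = 0.3578 kJ/K, irreversible


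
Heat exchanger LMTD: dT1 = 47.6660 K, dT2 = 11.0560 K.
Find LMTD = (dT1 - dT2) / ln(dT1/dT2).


dT1/dT2 = 4.3113
ln(dT1/dT2) = 1.4612
LMTD = 36.6100 / 1.4612 = 25.0540 K

25.0540 K


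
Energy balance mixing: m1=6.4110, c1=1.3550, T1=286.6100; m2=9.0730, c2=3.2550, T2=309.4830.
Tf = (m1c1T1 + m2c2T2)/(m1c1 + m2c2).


num = 11629.5961
den = 38.2195
Tf = 304.2842 K

304.2842 K


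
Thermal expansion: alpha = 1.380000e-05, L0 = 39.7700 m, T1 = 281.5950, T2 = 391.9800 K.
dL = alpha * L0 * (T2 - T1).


dT = 110.3850 K
dL = 1.380000e-05 * 39.7700 * 110.3850 = 0.060582 m
L_final = 39.830582 m

dL = 0.060582 m


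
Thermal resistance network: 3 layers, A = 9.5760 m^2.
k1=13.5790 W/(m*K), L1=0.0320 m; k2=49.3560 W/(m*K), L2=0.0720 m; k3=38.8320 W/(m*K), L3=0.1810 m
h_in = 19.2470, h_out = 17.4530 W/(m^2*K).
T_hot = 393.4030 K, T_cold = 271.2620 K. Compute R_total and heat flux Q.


R_conv_in = 1/(19.2470*9.5760) = 0.0054
R_1 = 0.0320/(13.5790*9.5760) = 0.0002
R_2 = 0.0720/(49.3560*9.5760) = 0.0002
R_3 = 0.1810/(38.8320*9.5760) = 0.0005
R_conv_out = 1/(17.4530*9.5760) = 0.0060
R_total = 0.0123 K/W
Q = 122.1410 / 0.0123 = 9934.8386 W

R_total = 0.0123 K/W, Q = 9934.8386 W


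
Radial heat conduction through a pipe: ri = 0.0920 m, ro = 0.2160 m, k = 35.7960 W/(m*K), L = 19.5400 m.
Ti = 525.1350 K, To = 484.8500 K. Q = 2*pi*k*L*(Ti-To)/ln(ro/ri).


dT = 40.2850 K
ln(ro/ri) = 0.8535
Q = 2*pi*35.7960*19.5400*40.2850 / 0.8535 = 207435.9116 W

207435.9116 W


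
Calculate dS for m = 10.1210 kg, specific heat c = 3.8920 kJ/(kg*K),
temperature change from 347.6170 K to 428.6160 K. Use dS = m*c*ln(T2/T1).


T2/T1 = 1.2330
ln(T2/T1) = 0.2095
dS = 10.1210 * 3.8920 * 0.2095 = 8.2508 kJ/K

8.2508 kJ/K


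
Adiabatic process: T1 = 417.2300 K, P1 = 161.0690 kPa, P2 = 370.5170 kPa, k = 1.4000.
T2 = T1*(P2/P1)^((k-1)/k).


(k-1)/k = 0.2857
(P2/P1)^exp = 1.2687
T2 = 417.2300 * 1.2687 = 529.3536 K

529.3536 K


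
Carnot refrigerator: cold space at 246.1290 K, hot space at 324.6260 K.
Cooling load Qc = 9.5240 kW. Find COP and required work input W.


COP = 246.1290 / 78.4970 = 3.1355
W = 9.5240 / 3.1355 = 3.0375 kW

COP = 3.1355, W = 3.0375 kW


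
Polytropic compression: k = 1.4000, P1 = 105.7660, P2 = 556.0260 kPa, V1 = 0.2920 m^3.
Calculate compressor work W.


(k-1)/k = 0.2857
(P2/P1)^exp = 1.6067
W = 3.5000 * 105.7660 * 0.2920 * (1.6067 - 1) = 65.5773 kJ

65.5773 kJ


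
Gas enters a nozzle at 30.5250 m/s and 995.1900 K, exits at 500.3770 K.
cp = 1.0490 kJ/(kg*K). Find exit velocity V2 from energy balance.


dT = 494.8130 K
2*cp*1000*dT = 1038117.6740
V1^2 = 931.7756
V2 = sqrt(1039049.4496) = 1019.3378 m/s

1019.3378 m/s


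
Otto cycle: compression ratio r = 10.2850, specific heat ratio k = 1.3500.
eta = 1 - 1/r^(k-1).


r^(k-1) = 2.2608
eta = 1 - 1/2.2608 = 0.5577 = 55.7688%

55.7688%


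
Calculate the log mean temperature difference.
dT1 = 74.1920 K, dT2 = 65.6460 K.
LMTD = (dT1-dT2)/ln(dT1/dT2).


dT1/dT2 = 1.1302
ln(dT1/dT2) = 0.1224
LMTD = 8.5460 / 0.1224 = 69.8319 K

69.8319 K


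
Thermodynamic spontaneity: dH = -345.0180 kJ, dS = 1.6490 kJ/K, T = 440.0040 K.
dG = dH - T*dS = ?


T*dS = 440.0040 * 1.6490 = 725.5666 kJ
dG = -345.0180 - 725.5666 = -1070.5846 kJ (spontaneous)

dG = -1070.5846 kJ, spontaneous


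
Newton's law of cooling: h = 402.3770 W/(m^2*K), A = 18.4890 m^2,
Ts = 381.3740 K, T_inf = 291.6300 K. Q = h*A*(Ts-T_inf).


dT = 89.7440 K
Q = 402.3770 * 18.4890 * 89.7440 = 667654.8274 W

667654.8274 W


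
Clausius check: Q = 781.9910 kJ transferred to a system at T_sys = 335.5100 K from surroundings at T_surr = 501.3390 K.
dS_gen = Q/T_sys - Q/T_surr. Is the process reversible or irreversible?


dS_sys = 781.9910/335.5100 = 2.3308 kJ/K
dS_surr = -781.9910/501.3390 = -1.5598 kJ/K
dS_gen = 2.3308 - 1.5598 = 0.7709 kJ/K (irreversible)

dS_gen = 0.7709 kJ/K, irreversible


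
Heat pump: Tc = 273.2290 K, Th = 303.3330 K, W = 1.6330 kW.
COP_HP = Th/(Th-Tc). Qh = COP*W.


COP = 303.3330 / 30.1040 = 10.0762
Qh = 10.0762 * 1.6330 = 16.4544 kW

COP = 10.0762, Qh = 16.4544 kW


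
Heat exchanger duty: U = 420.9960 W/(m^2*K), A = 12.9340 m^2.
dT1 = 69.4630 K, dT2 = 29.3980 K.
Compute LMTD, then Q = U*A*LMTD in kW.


LMTD = 46.5944 K
Q = 420.9960 * 12.9340 * 46.5944 = 253713.9766 W = 253.7140 kW

253.7140 kW


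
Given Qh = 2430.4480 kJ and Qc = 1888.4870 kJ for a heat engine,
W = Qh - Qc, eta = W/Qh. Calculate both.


W = 2430.4480 - 1888.4870 = 541.9610 kJ
eta = 541.9610 / 2430.4480 = 0.2230 = 22.2988%

W = 541.9610 kJ, eta = 22.2988%


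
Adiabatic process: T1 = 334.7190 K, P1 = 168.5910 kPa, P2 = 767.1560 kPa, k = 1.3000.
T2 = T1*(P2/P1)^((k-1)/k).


(k-1)/k = 0.2308
(P2/P1)^exp = 1.4186
T2 = 334.7190 * 1.4186 = 474.8297 K

474.8297 K


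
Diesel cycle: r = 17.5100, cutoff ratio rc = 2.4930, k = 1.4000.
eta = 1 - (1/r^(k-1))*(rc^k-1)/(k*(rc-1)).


r^(k-1) = 3.1428
rc^k = 3.5926
eta = 0.6053 = 60.5328%

60.5328%


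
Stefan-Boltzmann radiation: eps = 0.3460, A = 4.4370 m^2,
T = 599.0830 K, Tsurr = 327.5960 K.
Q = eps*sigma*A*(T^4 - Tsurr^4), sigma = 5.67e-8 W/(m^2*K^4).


T^4 = 1.2881e+11
Tsurr^4 = 1.1517e+10
Q = 0.3460 * 5.67e-8 * 4.4370 * 1.1729e+11 = 10209.8052 W

10209.8052 W


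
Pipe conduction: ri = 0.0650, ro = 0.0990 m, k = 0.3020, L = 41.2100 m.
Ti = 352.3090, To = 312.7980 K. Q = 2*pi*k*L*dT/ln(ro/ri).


dT = 39.5110 K
ln(ro/ri) = 0.4207
Q = 2*pi*0.3020*41.2100*39.5110 / 0.4207 = 7343.4696 W

7343.4696 W


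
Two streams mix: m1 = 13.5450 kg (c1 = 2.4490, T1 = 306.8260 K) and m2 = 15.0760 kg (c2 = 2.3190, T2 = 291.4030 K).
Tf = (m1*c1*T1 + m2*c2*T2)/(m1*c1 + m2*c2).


num = 20365.7529
den = 68.1329
Tf = 298.9120 K

298.9120 K


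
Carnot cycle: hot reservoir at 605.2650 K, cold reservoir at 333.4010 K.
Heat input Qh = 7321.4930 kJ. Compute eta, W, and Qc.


eta = 1 - 333.4010/605.2650 = 0.4492
W = 0.4492 * 7321.4930 = 3288.5602 kJ
Qc = 7321.4930 - 3288.5602 = 4032.9328 kJ

eta = 44.9165%, W = 3288.5602 kJ, Qc = 4032.9328 kJ


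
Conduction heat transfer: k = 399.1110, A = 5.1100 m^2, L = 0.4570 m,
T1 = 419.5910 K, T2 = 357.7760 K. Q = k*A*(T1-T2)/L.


dT = 61.8150 K
Q = 399.1110 * 5.1100 * 61.8150 / 0.4570 = 275862.2482 W

275862.2482 W


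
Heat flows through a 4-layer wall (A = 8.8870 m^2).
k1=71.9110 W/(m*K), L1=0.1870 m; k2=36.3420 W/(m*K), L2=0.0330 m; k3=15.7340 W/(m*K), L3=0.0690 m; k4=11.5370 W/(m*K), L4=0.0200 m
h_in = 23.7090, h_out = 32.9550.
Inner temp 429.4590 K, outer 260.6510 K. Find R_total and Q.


R_conv_in = 1/(23.7090*8.8870) = 0.0047
R_1 = 0.1870/(71.9110*8.8870) = 0.0003
R_2 = 0.0330/(36.3420*8.8870) = 0.0001
R_3 = 0.0690/(15.7340*8.8870) = 0.0005
R_4 = 0.0200/(11.5370*8.8870) = 0.0002
R_conv_out = 1/(32.9550*8.8870) = 0.0034
R_total = 0.0092 K/W
Q = 168.8080 / 0.0092 = 18261.6935 W

R_total = 0.0092 K/W, Q = 18261.6935 W


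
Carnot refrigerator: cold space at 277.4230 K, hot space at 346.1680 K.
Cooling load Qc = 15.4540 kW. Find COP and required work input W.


COP = 277.4230 / 68.7450 = 4.0355
W = 15.4540 / 4.0355 = 3.8295 kW

COP = 4.0355, W = 3.8295 kW


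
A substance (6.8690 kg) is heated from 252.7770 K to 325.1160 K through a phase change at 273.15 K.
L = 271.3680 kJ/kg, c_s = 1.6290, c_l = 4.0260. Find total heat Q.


Q1 (sensible, solid) = 6.8690 * 1.6290 * 20.3730 = 227.9657 kJ
Q2 (latent) = 6.8690 * 271.3680 = 1864.0268 kJ
Q3 (sensible, liquid) = 6.8690 * 4.0260 * 51.9660 = 1437.0986 kJ
Q_total = 3529.0912 kJ

3529.0912 kJ


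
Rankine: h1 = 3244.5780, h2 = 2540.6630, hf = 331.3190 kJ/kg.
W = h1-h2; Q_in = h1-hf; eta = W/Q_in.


W = 703.9150 kJ/kg
Q_in = 2913.2590 kJ/kg
eta = 0.2416 = 24.1625%

eta = 24.1625%


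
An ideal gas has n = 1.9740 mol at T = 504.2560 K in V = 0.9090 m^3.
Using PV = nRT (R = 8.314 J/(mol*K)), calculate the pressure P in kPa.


P = nRT/V = 1.9740 * 8.314 * 504.2560 / 0.9090
= 8275.7668 / 0.9090 = 9104.2539 Pa = 9.1043 kPa

9.1043 kPa


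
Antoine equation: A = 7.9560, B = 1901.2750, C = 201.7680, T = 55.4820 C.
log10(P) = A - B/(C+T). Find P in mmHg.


C+T = 257.2500
B/(C+T) = 7.3908
log10(P) = 7.9560 - 7.3908 = 0.5652
P = 10^0.5652 = 3.6748 mmHg

3.6748 mmHg


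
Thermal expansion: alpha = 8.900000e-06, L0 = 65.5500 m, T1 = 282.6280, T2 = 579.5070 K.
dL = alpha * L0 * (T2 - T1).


dT = 296.8790 K
dL = 8.900000e-06 * 65.5500 * 296.8790 = 0.173198 m
L_final = 65.723198 m

dL = 0.173198 m


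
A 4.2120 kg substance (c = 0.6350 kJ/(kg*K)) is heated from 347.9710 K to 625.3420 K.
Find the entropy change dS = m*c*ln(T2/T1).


T2/T1 = 1.7971
ln(T2/T1) = 0.5862
dS = 4.2120 * 0.6350 * 0.5862 = 1.5678 kJ/K

1.5678 kJ/K


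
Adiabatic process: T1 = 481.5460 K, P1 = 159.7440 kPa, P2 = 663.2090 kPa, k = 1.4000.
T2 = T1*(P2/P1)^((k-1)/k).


(k-1)/k = 0.2857
(P2/P1)^exp = 1.5019
T2 = 481.5460 * 1.5019 = 723.2255 K

723.2255 K


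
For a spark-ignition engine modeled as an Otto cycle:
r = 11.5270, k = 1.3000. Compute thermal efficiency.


r^(k-1) = 2.0822
eta = 1 - 1/2.0822 = 0.5197 = 51.9730%

51.9730%


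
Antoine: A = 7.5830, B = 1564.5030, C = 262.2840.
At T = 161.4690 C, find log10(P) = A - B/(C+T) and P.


C+T = 423.7530
B/(C+T) = 3.6920
log10(P) = 7.5830 - 3.6920 = 3.8910
P = 10^3.8910 = 7780.0728 mmHg

7780.0728 mmHg


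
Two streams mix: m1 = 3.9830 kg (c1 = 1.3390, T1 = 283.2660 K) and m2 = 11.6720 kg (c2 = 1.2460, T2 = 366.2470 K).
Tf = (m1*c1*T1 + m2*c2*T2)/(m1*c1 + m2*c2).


num = 6837.1691
den = 19.8765
Tf = 343.9817 K

343.9817 K


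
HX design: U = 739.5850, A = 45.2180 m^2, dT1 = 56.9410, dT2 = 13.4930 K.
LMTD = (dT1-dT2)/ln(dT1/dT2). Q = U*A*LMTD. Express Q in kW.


LMTD = 30.1755 K
Q = 739.5850 * 45.2180 * 30.1755 = 1009145.0824 W = 1009.1451 kW

1009.1451 kW


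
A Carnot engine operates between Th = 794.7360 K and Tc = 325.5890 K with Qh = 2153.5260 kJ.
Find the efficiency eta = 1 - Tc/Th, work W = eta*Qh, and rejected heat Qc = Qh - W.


eta = 1 - 325.5890/794.7360 = 0.5903
W = 0.5903 * 2153.5260 = 1271.2653 kJ
Qc = 2153.5260 - 1271.2653 = 882.2607 kJ

eta = 59.0318%, W = 1271.2653 kJ, Qc = 882.2607 kJ


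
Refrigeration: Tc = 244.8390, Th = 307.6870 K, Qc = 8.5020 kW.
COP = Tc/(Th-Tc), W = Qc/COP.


COP = 244.8390 / 62.8480 = 3.8957
W = 8.5020 / 3.8957 = 2.1824 kW

COP = 3.8957, W = 2.1824 kW


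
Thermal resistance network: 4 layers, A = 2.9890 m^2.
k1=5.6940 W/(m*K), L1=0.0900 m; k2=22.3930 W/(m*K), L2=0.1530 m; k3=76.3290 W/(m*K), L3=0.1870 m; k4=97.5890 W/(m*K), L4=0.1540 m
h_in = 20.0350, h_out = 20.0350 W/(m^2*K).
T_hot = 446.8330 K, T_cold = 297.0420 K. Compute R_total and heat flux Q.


R_conv_in = 1/(20.0350*2.9890) = 0.0167
R_1 = 0.0900/(5.6940*2.9890) = 0.0053
R_2 = 0.1530/(22.3930*2.9890) = 0.0023
R_3 = 0.1870/(76.3290*2.9890) = 0.0008
R_4 = 0.1540/(97.5890*2.9890) = 0.0005
R_conv_out = 1/(20.0350*2.9890) = 0.0167
R_total = 0.0423 K/W
Q = 149.7910 / 0.0423 = 3539.5577 W

R_total = 0.0423 K/W, Q = 3539.5577 W


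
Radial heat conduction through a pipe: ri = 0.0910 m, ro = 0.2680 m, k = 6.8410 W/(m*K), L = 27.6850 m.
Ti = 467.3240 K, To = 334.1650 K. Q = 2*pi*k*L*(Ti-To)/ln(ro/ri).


dT = 133.1590 K
ln(ro/ri) = 1.0801
Q = 2*pi*6.8410*27.6850*133.1590 / 1.0801 = 146703.1702 W

146703.1702 W


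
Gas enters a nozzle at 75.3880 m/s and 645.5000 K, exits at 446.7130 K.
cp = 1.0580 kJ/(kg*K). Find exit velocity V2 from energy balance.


dT = 198.7870 K
2*cp*1000*dT = 420633.2920
V1^2 = 5683.3505
V2 = sqrt(426316.6425) = 652.9293 m/s

652.9293 m/s


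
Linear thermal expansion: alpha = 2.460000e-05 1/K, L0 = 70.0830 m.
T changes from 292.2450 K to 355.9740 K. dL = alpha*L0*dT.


dT = 63.7290 K
dL = 2.460000e-05 * 70.0830 * 63.7290 = 0.109871 m
L_final = 70.192871 m

dL = 0.109871 m


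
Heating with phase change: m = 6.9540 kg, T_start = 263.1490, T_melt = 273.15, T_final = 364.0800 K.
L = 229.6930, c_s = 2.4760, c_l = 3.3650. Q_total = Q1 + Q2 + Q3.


Q1 (sensible, solid) = 6.9540 * 2.4760 * 10.0010 = 172.1983 kJ
Q2 (latent) = 6.9540 * 229.6930 = 1597.2851 kJ
Q3 (sensible, liquid) = 6.9540 * 3.3650 * 90.9300 = 2127.7811 kJ
Q_total = 3897.2645 kJ

3897.2645 kJ


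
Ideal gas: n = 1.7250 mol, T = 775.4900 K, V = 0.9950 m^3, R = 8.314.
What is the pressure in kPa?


P = nRT/V = 1.7250 * 8.314 * 775.4900 / 0.9950
= 11121.8062 / 0.9950 = 11177.6946 Pa = 11.1777 kPa

11.1777 kPa


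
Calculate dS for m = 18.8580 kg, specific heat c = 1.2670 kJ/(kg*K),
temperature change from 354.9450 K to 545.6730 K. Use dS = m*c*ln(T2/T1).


T2/T1 = 1.5373
ln(T2/T1) = 0.4301
dS = 18.8580 * 1.2670 * 0.4301 = 10.2754 kJ/K

10.2754 kJ/K


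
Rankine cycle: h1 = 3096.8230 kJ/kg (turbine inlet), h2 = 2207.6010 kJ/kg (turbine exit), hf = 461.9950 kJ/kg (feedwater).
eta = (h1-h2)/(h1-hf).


W = 889.2220 kJ/kg
Q_in = 2634.8280 kJ/kg
eta = 0.3375 = 33.7488%

eta = 33.7488%


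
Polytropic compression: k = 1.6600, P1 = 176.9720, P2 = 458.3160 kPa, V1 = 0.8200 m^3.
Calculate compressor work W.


(k-1)/k = 0.3976
(P2/P1)^exp = 1.4599
W = 2.5152 * 176.9720 * 0.8200 * (1.4599 - 1) = 167.8414 kJ

167.8414 kJ


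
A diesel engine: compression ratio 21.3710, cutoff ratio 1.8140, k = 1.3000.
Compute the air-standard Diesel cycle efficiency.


r^(k-1) = 2.5058
rc^k = 2.1688
eta = 0.5592 = 55.9200%

55.9200%


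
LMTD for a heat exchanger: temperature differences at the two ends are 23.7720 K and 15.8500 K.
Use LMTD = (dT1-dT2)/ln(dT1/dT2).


dT1/dT2 = 1.4998
ln(dT1/dT2) = 0.4053
LMTD = 7.9220 / 0.4053 = 19.5441 K

19.5441 K


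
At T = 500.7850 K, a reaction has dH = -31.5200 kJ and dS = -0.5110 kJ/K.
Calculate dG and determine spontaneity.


T*dS = 500.7850 * -0.5110 = -255.9011 kJ
dG = -31.5200 + 255.9011 = 224.3811 kJ (non-spontaneous)

dG = 224.3811 kJ, non-spontaneous


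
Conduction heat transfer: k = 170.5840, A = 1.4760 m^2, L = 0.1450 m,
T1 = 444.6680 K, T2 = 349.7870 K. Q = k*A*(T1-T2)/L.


dT = 94.8810 K
Q = 170.5840 * 1.4760 * 94.8810 / 0.1450 = 164753.9753 W

164753.9753 W


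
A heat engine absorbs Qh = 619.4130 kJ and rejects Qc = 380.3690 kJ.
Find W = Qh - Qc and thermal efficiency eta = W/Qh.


W = 619.4130 - 380.3690 = 239.0440 kJ
eta = 239.0440 / 619.4130 = 0.3859 = 38.5920%

W = 239.0440 kJ, eta = 38.5920%


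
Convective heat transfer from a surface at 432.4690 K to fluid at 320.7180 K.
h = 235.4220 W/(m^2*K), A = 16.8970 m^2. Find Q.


dT = 111.7510 K
Q = 235.4220 * 16.8970 * 111.7510 = 444537.1564 W

444537.1564 W


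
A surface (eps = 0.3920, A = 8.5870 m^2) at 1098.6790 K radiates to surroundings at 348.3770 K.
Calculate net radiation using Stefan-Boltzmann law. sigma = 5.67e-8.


T^4 = 1.4571e+12
Tsurr^4 = 1.4730e+10
Q = 0.3920 * 5.67e-8 * 8.5870 * 1.4423e+12 = 275284.1414 W

275284.1414 W


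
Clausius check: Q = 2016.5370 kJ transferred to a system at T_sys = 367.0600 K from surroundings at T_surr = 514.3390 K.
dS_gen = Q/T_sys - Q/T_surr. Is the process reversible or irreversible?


dS_sys = 2016.5370/367.0600 = 5.4938 kJ/K
dS_surr = -2016.5370/514.3390 = -3.9206 kJ/K
dS_gen = 5.4938 - 3.9206 = 1.5731 kJ/K (irreversible)

dS_gen = 1.5731 kJ/K, irreversible


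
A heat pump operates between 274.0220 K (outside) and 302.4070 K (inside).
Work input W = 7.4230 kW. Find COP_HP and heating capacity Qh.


COP = 302.4070 / 28.3850 = 10.6538
Qh = 10.6538 * 7.4230 = 79.0829 kW

COP = 10.6538, Qh = 79.0829 kW


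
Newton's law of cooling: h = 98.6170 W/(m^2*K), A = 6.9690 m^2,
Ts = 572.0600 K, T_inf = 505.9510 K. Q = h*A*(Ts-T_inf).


dT = 66.1090 K
Q = 98.6170 * 6.9690 * 66.1090 = 45434.1952 W

45434.1952 W


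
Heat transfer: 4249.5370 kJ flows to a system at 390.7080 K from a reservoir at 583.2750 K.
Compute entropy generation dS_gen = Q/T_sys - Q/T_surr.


dS_sys = 4249.5370/390.7080 = 10.8765 kJ/K
dS_surr = -4249.5370/583.2750 = -7.2856 kJ/K
dS_gen = 10.8765 - 7.2856 = 3.5909 kJ/K (irreversible)

dS_gen = 3.5909 kJ/K, irreversible


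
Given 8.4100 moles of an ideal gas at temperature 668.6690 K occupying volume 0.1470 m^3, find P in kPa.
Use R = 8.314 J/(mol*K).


P = nRT/V = 8.4100 * 8.314 * 668.6690 / 0.1470
= 46753.8313 / 0.1470 = 318053.2741 Pa = 318.0533 kPa

318.0533 kPa


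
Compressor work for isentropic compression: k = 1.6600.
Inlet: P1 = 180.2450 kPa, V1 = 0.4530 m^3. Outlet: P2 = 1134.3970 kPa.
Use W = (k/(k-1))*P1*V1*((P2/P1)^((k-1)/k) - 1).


(k-1)/k = 0.3976
(P2/P1)^exp = 2.0780
W = 2.5152 * 180.2450 * 0.4530 * (2.0780 - 1) = 221.3733 kJ

221.3733 kJ


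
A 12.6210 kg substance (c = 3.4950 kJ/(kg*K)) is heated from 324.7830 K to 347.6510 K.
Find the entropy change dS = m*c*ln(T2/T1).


T2/T1 = 1.0704
ln(T2/T1) = 0.0680
dS = 12.6210 * 3.4950 * 0.0680 = 3.0014 kJ/K

3.0014 kJ/K


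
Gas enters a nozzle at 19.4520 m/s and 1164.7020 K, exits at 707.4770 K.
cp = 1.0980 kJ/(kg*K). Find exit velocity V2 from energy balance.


dT = 457.2250 K
2*cp*1000*dT = 1004066.1000
V1^2 = 378.3803
V2 = sqrt(1004444.4803) = 1002.2198 m/s

1002.2198 m/s


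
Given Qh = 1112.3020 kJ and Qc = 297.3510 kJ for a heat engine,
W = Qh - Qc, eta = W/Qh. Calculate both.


W = 1112.3020 - 297.3510 = 814.9510 kJ
eta = 814.9510 / 1112.3020 = 0.7327 = 73.2671%

W = 814.9510 kJ, eta = 73.2671%


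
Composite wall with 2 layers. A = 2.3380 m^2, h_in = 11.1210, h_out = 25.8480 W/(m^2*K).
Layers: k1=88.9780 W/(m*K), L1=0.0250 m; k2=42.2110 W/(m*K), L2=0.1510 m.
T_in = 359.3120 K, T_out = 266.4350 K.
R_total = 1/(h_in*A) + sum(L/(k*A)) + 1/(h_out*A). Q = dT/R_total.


R_conv_in = 1/(11.1210*2.3380) = 0.0385
R_1 = 0.0250/(88.9780*2.3380) = 0.0001
R_2 = 0.1510/(42.2110*2.3380) = 0.0015
R_conv_out = 1/(25.8480*2.3380) = 0.0165
R_total = 0.0567 K/W
Q = 92.8770 / 0.0567 = 1639.2626 W

R_total = 0.0567 K/W, Q = 1639.2626 W


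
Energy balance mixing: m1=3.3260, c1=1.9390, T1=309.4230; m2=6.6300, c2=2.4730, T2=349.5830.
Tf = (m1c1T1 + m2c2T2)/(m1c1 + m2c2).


num = 7727.2636
den = 22.8451
Tf = 338.2459 K

338.2459 K


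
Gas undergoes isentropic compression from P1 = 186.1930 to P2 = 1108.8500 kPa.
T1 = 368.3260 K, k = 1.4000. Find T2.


(k-1)/k = 0.2857
(P2/P1)^exp = 1.6650
T2 = 368.3260 * 1.6650 = 613.2465 K

613.2465 K


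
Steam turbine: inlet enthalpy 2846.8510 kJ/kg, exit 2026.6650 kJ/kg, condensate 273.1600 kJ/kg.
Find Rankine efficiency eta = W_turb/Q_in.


W = 820.1860 kJ/kg
Q_in = 2573.6910 kJ/kg
eta = 0.3187 = 31.8681%

eta = 31.8681%


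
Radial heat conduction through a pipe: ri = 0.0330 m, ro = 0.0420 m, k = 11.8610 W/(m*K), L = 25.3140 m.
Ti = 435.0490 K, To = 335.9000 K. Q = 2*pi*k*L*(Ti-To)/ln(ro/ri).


dT = 99.1490 K
ln(ro/ri) = 0.2412
Q = 2*pi*11.8610*25.3140*99.1490 / 0.2412 = 775606.2663 W

775606.2663 W


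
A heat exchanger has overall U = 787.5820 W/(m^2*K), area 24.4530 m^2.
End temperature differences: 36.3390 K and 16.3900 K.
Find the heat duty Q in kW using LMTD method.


LMTD = 25.0546 K
Q = 787.5820 * 24.4530 * 25.0546 = 482520.6397 W = 482.5206 kW

482.5206 kW


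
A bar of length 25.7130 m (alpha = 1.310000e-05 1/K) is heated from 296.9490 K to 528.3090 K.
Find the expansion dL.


dT = 231.3600 K
dL = 1.310000e-05 * 25.7130 * 231.3600 = 0.077931 m
L_final = 25.790931 m

dL = 0.077931 m


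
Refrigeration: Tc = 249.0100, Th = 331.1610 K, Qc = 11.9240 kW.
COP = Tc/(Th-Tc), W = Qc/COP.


COP = 249.0100 / 82.1510 = 3.0311
W = 11.9240 / 3.0311 = 3.9339 kW

COP = 3.0311, W = 3.9339 kW


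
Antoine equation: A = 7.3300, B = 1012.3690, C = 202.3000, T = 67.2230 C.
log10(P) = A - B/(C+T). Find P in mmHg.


C+T = 269.5230
B/(C+T) = 3.7562
log10(P) = 7.3300 - 3.7562 = 3.5738
P = 10^3.5738 = 3748.4293 mmHg

3748.4293 mmHg


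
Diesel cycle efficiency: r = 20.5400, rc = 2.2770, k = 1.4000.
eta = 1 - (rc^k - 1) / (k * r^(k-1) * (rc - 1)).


r^(k-1) = 3.3500
rc^k = 3.1645
eta = 0.6386 = 63.8588%

63.8588%


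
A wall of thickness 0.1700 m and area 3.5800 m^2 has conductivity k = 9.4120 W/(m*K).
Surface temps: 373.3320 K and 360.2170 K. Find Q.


dT = 13.1150 K
Q = 9.4120 * 3.5800 * 13.1150 / 0.1700 = 2599.4671 W

2599.4671 W


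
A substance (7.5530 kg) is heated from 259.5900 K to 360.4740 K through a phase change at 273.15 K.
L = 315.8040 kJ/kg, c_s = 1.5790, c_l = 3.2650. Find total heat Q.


Q1 (sensible, solid) = 7.5530 * 1.5790 * 13.5600 = 161.7191 kJ
Q2 (latent) = 7.5530 * 315.8040 = 2385.2676 kJ
Q3 (sensible, liquid) = 7.5530 * 3.2650 * 87.3240 = 2153.4574 kJ
Q_total = 4700.4441 kJ

4700.4441 kJ


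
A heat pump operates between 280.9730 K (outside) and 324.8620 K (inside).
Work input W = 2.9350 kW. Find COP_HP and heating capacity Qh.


COP = 324.8620 / 43.8890 = 7.4019
Qh = 7.4019 * 2.9350 = 21.7246 kW

COP = 7.4019, Qh = 21.7246 kW


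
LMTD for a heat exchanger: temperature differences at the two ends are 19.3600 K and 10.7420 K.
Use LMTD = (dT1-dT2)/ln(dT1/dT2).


dT1/dT2 = 1.8023
ln(dT1/dT2) = 0.5890
LMTD = 8.6180 / 0.5890 = 14.6304 K

14.6304 K


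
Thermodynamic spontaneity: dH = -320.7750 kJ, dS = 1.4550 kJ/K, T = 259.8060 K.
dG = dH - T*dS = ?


T*dS = 259.8060 * 1.4550 = 378.0177 kJ
dG = -320.7750 - 378.0177 = -698.7927 kJ (spontaneous)

dG = -698.7927 kJ, spontaneous


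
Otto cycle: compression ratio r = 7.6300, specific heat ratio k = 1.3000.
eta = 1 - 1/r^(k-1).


r^(k-1) = 1.8397
eta = 1 - 1/1.8397 = 0.4564 = 45.6446%

45.6446%


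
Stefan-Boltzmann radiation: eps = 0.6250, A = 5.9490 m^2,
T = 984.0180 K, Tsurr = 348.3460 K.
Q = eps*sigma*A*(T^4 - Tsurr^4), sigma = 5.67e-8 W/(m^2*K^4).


T^4 = 9.3759e+11
Tsurr^4 = 1.4725e+10
Q = 0.6250 * 5.67e-8 * 5.9490 * 9.2286e+11 = 194555.9888 W

194555.9888 W


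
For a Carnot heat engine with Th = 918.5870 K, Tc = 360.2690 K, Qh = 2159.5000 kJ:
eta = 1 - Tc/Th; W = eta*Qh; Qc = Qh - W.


eta = 1 - 360.2690/918.5870 = 0.6078
W = 0.6078 * 2159.5000 = 1312.5460 kJ
Qc = 2159.5000 - 1312.5460 = 846.9540 kJ

eta = 60.7801%, W = 1312.5460 kJ, Qc = 846.9540 kJ


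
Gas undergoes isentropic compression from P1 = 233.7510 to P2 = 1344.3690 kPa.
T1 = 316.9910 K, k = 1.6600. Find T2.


(k-1)/k = 0.3976
(P2/P1)^exp = 2.0048
T2 = 316.9910 * 2.0048 = 635.5097 K

635.5097 K


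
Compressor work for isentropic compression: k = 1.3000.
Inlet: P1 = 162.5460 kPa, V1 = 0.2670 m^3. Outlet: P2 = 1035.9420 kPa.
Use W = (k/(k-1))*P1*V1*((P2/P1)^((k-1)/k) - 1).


(k-1)/k = 0.2308
(P2/P1)^exp = 1.5333
W = 4.3333 * 162.5460 * 0.2670 * (1.5333 - 1) = 100.2916 kJ

100.2916 kJ


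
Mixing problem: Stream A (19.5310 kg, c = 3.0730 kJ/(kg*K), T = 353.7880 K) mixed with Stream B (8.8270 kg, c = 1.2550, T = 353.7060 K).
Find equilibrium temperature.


num = 25152.2325
den = 71.0966
Tf = 353.7752 K

353.7752 K
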